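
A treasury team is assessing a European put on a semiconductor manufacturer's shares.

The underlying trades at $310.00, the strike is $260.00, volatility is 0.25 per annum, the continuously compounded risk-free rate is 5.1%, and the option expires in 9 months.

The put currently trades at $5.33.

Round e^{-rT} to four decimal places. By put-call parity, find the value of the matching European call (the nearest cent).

$65.08

e^(−rT) = e^(−0.051·0.75) = 0.9625
Put-call parity: C − P = S − K·e^(−rT) = 310 − 260·0.9625 = 310 − 250.2500 = 59.7500
C = P + (C − P) = 5.33 + (59.7500) = 65.0800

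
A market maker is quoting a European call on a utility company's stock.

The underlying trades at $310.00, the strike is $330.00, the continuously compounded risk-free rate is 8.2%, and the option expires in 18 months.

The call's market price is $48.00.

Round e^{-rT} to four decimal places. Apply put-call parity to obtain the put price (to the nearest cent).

$29.82

e^(−rT) = e^(−0.082·1.5) = 0.8843
Put-call parity: C − P = S − K·e^(−rT) = 310 − 330·0.8843 = 310 − 291.8190 = 18.1810
P = C − (C − P) = 48.00 − (18.1810) = 29.8190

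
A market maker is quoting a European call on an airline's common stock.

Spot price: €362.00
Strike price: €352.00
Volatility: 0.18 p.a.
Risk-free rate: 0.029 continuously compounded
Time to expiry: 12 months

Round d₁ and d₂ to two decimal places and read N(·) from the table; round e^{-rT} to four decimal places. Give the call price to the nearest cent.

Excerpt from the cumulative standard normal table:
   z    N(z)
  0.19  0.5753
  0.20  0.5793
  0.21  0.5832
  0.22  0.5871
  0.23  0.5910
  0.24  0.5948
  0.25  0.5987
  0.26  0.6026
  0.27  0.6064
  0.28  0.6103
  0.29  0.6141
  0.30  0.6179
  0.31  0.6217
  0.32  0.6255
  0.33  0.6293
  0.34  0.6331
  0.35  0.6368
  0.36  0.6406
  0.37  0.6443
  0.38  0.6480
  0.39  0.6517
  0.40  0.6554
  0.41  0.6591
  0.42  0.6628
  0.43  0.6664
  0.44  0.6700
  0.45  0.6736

σ√T = 0.18 × 1.0000 = 0.1800
d₁ = [ln(362/352) + (0.029 + ½·0.18²)·1] / (σ√T) = (0.0280 + 0.0452) / 0.1800 = 0.4067 ⇒ 0.41
d₂ = 0.4067 − 0.1800 = 0.2267 ⇒ 0.23
e^(−rT) = e^(−0.029·1) = 0.9714
N(d₁) = N(0.41) = 0.6591;  N(d₂) = N(0.23) = 0.5910
C = 362·0.6591 − 352·0.9714·0.5910 = 238.5942 − 202.0823 = 36.5119

€36.51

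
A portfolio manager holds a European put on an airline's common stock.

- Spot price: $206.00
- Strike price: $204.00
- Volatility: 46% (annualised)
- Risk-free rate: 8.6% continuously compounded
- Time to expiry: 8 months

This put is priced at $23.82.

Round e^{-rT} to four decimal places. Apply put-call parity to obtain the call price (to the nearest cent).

$37.18

e^(−rT) = e^(−0.086·0.6667) = 0.9443
Put-call parity: C − P = S − K·e^(−rT) = 206 − 204·0.9443 = 206 − 192.6372 = 13.3628
C = P + (C − P) = 23.82 + (13.3628) = 37.1828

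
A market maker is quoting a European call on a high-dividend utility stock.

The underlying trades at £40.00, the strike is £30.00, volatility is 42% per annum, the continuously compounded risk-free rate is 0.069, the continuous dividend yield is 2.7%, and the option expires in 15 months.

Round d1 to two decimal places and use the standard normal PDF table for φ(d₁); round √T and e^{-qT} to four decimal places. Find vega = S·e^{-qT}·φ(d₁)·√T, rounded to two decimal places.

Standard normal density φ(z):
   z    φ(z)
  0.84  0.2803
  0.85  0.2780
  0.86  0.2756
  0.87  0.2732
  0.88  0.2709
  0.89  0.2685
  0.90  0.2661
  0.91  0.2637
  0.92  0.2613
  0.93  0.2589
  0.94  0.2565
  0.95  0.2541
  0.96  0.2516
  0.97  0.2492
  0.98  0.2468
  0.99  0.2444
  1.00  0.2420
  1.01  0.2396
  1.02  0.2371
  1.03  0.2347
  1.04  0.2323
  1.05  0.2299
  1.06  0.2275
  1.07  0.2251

σ√T = 0.42·√1.25 = 0.4696
d₁ = [ln(40/30) + (0.069 − 0.027 + 0.42²/2)·1.25] / 0.4696 = [0.2877 + 0.1627] / 0.4696 = 0.9592 which rounds to 0.96
√T = √1.25 = 1.1180
φ(d₁) = φ(0.96) = 0.2516
e^(−qT) = e^(−0.027·1.25) = 0.9668
vega = S·e^(−qT)·φ(d₁)·√T = 40·0.9668·0.2516·1.1180 = 10.8780

10.88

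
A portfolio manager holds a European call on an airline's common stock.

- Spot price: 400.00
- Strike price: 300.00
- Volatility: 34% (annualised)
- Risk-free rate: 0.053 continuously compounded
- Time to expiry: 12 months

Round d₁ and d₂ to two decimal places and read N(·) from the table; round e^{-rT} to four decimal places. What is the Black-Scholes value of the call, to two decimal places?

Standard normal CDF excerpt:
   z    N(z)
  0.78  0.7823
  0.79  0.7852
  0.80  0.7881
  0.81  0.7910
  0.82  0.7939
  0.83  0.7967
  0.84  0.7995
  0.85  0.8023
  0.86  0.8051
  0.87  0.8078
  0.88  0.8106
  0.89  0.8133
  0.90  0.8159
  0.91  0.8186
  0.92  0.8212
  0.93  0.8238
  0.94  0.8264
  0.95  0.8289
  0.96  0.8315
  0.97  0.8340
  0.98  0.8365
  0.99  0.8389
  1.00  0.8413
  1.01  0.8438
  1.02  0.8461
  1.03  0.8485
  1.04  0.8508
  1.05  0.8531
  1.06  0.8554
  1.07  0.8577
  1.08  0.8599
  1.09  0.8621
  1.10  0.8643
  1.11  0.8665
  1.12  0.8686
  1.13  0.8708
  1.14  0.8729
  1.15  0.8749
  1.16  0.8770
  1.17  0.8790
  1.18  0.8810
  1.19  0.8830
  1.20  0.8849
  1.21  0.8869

124.92

σ√T = 0.34 × 1.0000 = 0.3400
d₁ = [ln(400/300) + (0.053 + 0.34²/2)·1] / 0.3400 = [0.2877 + 0.1108] / 0.3400 = 1.1720 ⇒ 1.17
d₂ = d₁ − σ√T = 1.1720 − 0.3400 = 0.8320 ⇒ 0.83
exp(−rT) = exp(−0.053·1) = 0.9484
N(d₁) = N(1.17) = 0.8790;  N(d₂) = N(0.83) = 0.7967
C = 400·0.8790 − 300·0.9484·0.7967 = 351.6000 − 226.6771 = 124.9229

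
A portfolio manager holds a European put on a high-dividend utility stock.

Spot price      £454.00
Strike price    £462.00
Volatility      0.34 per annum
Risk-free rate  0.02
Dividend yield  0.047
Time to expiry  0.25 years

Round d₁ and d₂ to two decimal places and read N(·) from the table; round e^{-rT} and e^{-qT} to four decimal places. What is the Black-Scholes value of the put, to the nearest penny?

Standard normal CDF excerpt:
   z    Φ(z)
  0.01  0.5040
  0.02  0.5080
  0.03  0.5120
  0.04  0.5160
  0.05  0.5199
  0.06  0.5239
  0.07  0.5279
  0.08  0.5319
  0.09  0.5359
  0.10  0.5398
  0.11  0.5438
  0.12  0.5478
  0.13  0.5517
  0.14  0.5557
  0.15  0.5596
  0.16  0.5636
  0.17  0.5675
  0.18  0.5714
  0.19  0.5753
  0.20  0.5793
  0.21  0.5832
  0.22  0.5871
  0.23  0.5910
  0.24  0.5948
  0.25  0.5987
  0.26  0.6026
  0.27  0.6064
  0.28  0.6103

σ√T = 0.34·√0.25 = 0.1700
d₁ = [ln(454/462) + (0.02 − 0.047 + ½·0.34²)·0.25] / (σ√T) = (-0.0175 + 0.0077) / 0.1700 = -0.0575 ≈ -0.06
d₂ = -0.0575 − 0.1700 = -0.2275 ≈ -0.23
e^(−qT) = e^(−0.047·0.25) = 0.9883;  e^(−rT) = e^(−0.02·0.25) = 0.9950
P = 462·0.9950·N(0.23) − 454·0.9883·N(0.06) = 462·0.9950·0.5910 − 454·0.9883·0.5239 = 271.6768 − 235.0677 = 36.6090

£36.61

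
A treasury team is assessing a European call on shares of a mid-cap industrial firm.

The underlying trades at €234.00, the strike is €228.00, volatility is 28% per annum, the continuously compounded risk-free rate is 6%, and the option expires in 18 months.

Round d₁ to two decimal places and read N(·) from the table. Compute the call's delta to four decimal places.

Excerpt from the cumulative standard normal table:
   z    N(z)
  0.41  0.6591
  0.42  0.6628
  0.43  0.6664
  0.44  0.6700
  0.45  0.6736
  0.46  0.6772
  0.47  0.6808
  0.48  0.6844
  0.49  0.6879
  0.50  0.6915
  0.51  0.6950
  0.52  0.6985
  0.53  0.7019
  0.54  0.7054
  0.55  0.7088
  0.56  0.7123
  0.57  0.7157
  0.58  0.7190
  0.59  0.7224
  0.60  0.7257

σ√T = 0.28 × 1.2247 = 0.3429
d₁ = [ln(234/228) + (0.06 + 0.28²/2)·1.5] / 0.3429 = [0.0260 + 0.1488] / 0.3429 = 0.5097 → 0.51
N(d₁) = N(0.51) = 0.6950
Δ_call = N(d₁) = 0.6950

0.6950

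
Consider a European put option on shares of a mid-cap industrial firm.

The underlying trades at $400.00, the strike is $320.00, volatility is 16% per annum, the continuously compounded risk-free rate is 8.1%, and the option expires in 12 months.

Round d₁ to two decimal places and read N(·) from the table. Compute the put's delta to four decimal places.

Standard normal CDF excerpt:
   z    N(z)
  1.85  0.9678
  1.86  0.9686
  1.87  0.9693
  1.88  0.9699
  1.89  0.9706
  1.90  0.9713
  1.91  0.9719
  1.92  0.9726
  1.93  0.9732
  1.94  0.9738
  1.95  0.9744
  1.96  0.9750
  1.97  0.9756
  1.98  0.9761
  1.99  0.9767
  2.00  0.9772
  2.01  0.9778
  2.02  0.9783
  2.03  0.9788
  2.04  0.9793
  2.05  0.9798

σ√T = 0.16 × 1.0000 = 0.1600
d₁ = [ln(400/320) + (0.081 + 0.16²/2)·1] / 0.1600 = [0.2231 + 0.0938] / 0.1600 = 1.9809 ⇒ 1.98
N(d₁) = N(1.98) = 0.9761
Δ_put = N(d₁) − 1 = 0.9761 − 1 = -0.0239

-0.0239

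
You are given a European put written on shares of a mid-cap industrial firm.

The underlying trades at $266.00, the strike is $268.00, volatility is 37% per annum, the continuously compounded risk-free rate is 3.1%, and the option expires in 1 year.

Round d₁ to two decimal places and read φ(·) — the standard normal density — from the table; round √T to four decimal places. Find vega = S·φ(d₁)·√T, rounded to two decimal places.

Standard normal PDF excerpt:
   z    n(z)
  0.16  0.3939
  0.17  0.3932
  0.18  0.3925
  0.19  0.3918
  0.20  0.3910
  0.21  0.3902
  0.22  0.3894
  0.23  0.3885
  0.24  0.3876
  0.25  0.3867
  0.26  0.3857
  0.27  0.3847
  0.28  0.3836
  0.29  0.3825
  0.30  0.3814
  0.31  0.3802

102.86

σ√T = 0.37 × 1.0000 = 0.3700
d₁ = [ln(266/268) + (0.031 + 0.37²/2)·1] / 0.3700 = [-0.0075 + 0.0994] / 0.3700 = 0.2485 ≈ 0.25
√T = √1 = 1.0000
φ(d₁) = φ(0.25) = 0.3867
vega = S·φ(d₁)·√T = 266·0.3867·1.0000 = 102.8622
(Call and put vega coincide under Black-Scholes.)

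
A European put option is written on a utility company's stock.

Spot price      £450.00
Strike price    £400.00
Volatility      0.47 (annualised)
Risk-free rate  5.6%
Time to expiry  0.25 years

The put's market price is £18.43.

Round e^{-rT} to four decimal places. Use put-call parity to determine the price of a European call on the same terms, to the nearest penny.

£73.99

e^(−rT) = e^(−0.056·0.25) = 0.9861
Put-call parity: C − P = S − K·e^(−rT) = 450 − 400·0.9861 = 450 − 394.4400 = 55.5600
C = P + (C − P) = 18.43 + (55.5600) = 73.9900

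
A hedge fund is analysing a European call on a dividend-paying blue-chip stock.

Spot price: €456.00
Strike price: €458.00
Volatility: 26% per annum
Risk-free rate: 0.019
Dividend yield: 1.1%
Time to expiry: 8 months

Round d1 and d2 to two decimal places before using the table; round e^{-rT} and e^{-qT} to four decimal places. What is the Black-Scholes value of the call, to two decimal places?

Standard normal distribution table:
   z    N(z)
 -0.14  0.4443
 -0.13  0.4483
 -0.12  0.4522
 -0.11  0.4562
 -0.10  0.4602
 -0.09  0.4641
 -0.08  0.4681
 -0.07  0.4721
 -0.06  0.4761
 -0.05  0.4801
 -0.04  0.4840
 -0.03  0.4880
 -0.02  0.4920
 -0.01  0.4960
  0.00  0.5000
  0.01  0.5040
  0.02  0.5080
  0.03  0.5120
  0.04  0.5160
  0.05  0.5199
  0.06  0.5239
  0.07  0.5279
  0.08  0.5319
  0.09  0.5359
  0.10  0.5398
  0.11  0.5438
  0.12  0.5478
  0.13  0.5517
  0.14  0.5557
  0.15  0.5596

€38.05

T = 0.6667;  σ√T = 0.2123
ln(S/K) + (r − q + σ²/2)T = ln(456/458) + (0.019 − 0.011 + 0.26²/2)·0.6667 = -0.0044 + 0.0279 = 0.0235
d₁ = 0.0235 / 0.2123 = 0.1107 ⇒ 0.11
d₂ = d₁ − σ√T = 0.1107 − 0.2123 = -0.1016 ⇒ -0.10
e^(−qT) = e^(−0.011·0.6667) = 0.9927;  e^(−rT) = e^(−0.019·0.6667) = 0.9874
N(d₁) = N(0.11) = 0.5438;  N(d₂) = N(-0.10) = 0.4602
C = 456·0.9927·0.5438 − 458·0.9874·0.4602 = 246.1626 − 208.1159 = 38.0467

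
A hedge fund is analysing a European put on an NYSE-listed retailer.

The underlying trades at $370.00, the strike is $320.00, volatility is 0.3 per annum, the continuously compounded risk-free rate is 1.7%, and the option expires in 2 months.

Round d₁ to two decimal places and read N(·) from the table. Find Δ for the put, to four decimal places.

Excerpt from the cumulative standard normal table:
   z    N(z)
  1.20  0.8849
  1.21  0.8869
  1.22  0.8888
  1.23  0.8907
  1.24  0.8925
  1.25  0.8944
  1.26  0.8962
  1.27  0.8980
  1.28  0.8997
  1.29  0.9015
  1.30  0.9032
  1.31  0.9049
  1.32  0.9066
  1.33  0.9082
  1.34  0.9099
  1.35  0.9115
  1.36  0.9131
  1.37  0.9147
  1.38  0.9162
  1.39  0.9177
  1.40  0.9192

-0.1020

T = 0.1667;  σ√T = 0.1225
d₁ = [ln(370/320) + (0.017 + ½·0.3²)·0.1667] / (σ√T) = (0.1452 + 0.0103) / 0.1225 = 1.2698 ⇒ 1.27
N(d₁) = N(1.27) = 0.8980
Δ_put = N(d₁) − 1 = 0.8980 − 1 = -0.1020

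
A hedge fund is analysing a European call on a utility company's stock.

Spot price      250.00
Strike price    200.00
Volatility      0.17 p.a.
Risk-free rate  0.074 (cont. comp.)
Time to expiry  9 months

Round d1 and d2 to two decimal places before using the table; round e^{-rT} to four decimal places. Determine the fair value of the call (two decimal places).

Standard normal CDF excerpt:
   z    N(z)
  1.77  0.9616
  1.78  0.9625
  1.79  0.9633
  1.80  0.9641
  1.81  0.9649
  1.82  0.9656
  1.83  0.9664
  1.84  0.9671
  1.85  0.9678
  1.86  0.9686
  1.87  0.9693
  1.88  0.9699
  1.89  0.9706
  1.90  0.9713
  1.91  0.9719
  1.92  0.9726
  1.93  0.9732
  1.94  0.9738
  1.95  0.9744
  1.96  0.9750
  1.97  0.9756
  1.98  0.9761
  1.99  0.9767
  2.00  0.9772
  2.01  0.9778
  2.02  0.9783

61.21

T = 0.75;  σ√T = 0.1472
d₁ = [ln(250/200) + (0.074 + ½·0.17²)·0.75] / (σ√T) = (0.2231 + 0.0663) / 0.1472 = 1.9663 ⇒ 1.97
d₂ = 1.9663 − 0.1472 = 1.8190 ⇒ 1.82
e^(−rT) = e^(−0.074·0.75) = 0.9460
C = 250·N(1.97) − 200·0.9460·N(1.82) = 250·0.9756 − 200·0.9460·0.9656 = 243.9000 − 182.6915 = 61.2085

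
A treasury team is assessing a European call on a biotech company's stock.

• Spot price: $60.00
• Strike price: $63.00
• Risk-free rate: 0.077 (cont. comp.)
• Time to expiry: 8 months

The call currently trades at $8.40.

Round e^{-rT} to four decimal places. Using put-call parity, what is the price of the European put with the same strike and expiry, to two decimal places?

$8.25

exp(−rT) = exp(−0.077·0.6667) = 0.9500
Put-call parity: C − P = S − K·e^(−rT) = 60 − 63·0.9500 = 60 − 59.8500 = 0.1500
P = C − (C − P) = 8.40 − (0.1500) = 8.2500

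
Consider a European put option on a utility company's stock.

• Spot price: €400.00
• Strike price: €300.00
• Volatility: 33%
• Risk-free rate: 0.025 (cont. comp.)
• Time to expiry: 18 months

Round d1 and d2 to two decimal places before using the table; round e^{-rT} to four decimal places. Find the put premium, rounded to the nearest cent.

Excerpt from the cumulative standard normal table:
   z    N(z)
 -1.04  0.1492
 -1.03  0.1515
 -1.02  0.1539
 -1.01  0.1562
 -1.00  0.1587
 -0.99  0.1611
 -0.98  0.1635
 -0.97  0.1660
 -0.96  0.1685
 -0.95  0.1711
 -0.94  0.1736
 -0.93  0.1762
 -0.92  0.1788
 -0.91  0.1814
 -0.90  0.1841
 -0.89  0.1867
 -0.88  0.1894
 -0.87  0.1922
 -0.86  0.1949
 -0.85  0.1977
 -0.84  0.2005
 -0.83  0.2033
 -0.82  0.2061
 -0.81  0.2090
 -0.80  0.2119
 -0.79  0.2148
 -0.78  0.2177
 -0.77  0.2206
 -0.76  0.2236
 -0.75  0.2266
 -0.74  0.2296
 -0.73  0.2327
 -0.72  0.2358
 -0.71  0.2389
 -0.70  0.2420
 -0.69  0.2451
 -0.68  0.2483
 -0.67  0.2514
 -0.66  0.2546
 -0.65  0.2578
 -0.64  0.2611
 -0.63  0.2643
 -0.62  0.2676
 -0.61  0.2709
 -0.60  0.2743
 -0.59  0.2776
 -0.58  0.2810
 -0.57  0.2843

€16.78

σ√T = 0.33 × 1.2247 = 0.4042
d₁ = [ln(400/300) + (0.025 + 0.33²/2)·1.5] / 0.4042 = [0.2877 + 0.1192] / 0.4042 = 1.0067 ≈ 1.01
d₂ = d₁ − σ√T = 1.0067 − 0.4042 = 0.6025 ≈ 0.60
exp(−rT) = exp(−0.025·1.5) = 0.9632
N(−d₂) = N(-0.60) = 0.2743;  N(−d₁) = N(-1.01) = 0.1562
P = 300·0.9632·0.2743 − 400·0.1562 = 79.2617 − 62.4800 = 16.7817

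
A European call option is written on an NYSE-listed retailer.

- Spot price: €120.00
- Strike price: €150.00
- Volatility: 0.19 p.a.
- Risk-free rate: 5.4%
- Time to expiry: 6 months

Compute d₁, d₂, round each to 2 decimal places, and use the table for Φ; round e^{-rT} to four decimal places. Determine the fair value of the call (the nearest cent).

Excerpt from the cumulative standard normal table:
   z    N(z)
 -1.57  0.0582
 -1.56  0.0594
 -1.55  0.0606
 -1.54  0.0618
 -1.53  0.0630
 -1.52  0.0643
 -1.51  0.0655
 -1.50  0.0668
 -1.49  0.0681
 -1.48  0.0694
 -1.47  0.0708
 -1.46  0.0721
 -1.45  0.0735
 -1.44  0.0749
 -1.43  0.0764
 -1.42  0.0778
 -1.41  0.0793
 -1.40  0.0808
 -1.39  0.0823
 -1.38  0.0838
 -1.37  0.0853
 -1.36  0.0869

€0.68

σ√T = 0.19·√0.5 = 0.1344
d₁ = [ln(120/150) + (0.054 + 0.19²/2)·0.5] / 0.1344 = [-0.2231 + 0.0360] / 0.1344 = -1.3928 ⇒ -1.39
d₂ = d₁ − σ√T = -1.3928 − 0.1344 = -1.5271 ⇒ -1.53
exp(−rT) = exp(−0.054·0.5) = 0.9734
C = 120·N(-1.39) − 150·0.9734·N(-1.53) = 120·0.0823 − 150·0.9734·0.0630 = 9.8760 − 9.1986 = 0.6774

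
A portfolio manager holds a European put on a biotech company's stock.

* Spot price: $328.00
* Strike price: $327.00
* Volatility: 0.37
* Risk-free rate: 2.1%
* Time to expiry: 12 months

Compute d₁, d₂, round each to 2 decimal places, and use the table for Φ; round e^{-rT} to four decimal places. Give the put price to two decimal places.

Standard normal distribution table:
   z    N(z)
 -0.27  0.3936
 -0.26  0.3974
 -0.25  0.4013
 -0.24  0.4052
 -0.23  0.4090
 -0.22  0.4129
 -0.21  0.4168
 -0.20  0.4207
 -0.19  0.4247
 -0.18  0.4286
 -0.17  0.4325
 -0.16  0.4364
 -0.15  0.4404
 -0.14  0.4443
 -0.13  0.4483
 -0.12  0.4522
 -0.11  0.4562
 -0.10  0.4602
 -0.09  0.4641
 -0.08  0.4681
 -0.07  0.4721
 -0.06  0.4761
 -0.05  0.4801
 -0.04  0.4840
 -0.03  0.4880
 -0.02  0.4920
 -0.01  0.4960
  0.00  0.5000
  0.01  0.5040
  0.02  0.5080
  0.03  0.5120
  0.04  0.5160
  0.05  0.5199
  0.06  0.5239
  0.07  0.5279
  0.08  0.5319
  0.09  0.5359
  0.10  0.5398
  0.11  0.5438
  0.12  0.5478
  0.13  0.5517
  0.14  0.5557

σ√T = 0.37 × 1.0000 = 0.3700
d₁ = [ln(328/327) + (0.021 + ½·0.37²)·1] / (σ√T) = (0.0031 + 0.0895) / 0.3700 = 0.2500 ⇒ 0.25
d₂ = 0.2500 − 0.3700 = -0.1200 ⇒ -0.12
exp(−rT) = exp(−0.021·1) = 0.9792
N(−d₂) = N(0.12) = 0.5478;  N(−d₁) = N(-0.25) = 0.4013
P = 327·0.9792·0.5478 − 328·0.4013 = 175.4047 − 131.6264 = 43.7783

$43.78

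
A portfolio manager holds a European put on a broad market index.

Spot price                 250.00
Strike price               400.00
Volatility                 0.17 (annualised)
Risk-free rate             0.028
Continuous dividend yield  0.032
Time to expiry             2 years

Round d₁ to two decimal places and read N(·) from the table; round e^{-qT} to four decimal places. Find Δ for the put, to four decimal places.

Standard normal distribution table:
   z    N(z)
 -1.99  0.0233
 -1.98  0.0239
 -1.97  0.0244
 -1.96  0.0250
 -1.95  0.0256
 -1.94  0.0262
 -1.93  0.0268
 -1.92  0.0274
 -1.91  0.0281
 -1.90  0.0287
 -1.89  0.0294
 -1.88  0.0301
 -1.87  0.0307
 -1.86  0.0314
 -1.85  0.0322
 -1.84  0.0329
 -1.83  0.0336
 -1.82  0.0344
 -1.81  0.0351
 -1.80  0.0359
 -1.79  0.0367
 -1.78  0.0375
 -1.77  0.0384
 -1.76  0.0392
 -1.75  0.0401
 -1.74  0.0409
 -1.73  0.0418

-0.9092

σ√T = 0.17 × 1.4142 = 0.2404
ln(S/K) + (r − q + σ²/2)T = ln(250/400) + (0.028 − 0.032 + 0.17²/2)·2 = -0.4700 + 0.0209 = -0.4491
d₁ = -0.4491 / 0.2404 = -1.8680 ⇒ -1.87
N(d₁) = N(-1.87) = 0.0307
Δ_put = e^(−qT)·(N(d₁) − 1) = 0.9380·(0.0307 − 1) = -0.9092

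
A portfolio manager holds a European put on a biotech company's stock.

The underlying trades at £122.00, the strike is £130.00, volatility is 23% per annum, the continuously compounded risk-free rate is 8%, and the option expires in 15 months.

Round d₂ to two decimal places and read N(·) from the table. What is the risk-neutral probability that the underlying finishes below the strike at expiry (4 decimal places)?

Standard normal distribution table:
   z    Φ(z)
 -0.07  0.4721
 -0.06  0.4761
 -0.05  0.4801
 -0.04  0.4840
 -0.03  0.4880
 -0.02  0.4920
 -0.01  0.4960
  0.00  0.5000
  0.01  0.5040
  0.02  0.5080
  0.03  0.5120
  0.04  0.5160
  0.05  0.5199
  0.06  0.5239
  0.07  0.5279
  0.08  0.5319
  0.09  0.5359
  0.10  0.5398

T = 1.25;  σ√T = 0.2571
ln(S/K) + (r + σ²/2)T = ln(122/130) + (0.08 + 0.23²/2)·1.25 = -0.0635 + 0.1331 = 0.0695
d₁ = 0.0695 / 0.2571 = 0.2705 ≈ 0.27
d₂ = d₁ − σ√T = 0.2705 − 0.2571 = 0.0133 ≈ 0.01
Risk-neutral Pr[S_T < K] = N(−d₂) = N(-0.01) = 0.4960

0.4960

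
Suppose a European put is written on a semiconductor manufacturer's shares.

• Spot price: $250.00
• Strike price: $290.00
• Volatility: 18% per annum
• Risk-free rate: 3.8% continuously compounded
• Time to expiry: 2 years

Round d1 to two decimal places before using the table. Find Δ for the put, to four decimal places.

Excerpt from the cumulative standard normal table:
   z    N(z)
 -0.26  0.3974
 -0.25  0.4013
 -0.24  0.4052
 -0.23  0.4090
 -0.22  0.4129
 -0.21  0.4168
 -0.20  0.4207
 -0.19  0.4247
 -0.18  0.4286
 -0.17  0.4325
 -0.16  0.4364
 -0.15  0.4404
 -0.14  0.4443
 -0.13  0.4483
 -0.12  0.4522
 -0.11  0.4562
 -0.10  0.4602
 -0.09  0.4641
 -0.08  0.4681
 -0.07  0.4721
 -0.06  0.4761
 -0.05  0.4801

-0.5636

T = 2;  σ√T = 0.2546
d₁ = [ln(250/290) + (0.038 + ½·0.18²)·2] / (σ√T) = (-0.1484 + 0.1084) / 0.2546 = -0.1572 → -0.16
N(d₁) = N(-0.16) = 0.4364
Δ_put = N(d₁) − 1 = 0.4364 − 1 = -0.5636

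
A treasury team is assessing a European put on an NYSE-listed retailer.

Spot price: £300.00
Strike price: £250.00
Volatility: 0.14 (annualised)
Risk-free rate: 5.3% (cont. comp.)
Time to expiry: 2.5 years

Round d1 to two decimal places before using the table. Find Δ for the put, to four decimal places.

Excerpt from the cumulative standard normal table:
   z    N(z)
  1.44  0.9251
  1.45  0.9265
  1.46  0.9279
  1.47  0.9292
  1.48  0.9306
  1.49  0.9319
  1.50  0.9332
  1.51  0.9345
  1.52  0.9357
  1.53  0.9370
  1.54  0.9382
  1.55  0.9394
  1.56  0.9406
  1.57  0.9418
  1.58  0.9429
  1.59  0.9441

-0.0630

T = 2.5;  σ√T = 0.2214
ln(S/K) + (r + σ²/2)T = ln(300/250) + (0.053 + 0.14²/2)·2.5 = 0.1823 + 0.1570 = 0.3393
d₁ = 0.3393 / 0.2214 = 1.5329 ⇒ 1.53
N(d₁) = N(1.53) = 0.9370
Δ_put = N(d₁) − 1 = 0.9370 − 1 = -0.0630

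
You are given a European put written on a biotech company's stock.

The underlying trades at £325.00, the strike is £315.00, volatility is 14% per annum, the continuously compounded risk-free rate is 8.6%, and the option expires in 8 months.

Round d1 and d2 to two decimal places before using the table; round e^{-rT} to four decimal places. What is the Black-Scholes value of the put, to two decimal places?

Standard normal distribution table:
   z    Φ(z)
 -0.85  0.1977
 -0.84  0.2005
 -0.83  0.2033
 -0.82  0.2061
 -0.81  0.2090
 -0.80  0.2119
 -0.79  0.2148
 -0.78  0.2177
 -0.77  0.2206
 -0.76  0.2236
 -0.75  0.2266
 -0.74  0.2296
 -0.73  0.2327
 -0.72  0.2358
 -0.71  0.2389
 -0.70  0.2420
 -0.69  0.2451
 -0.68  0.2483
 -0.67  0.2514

£4.07

σ√T = 0.14·√0.6667 = 0.1143
d₁ = [ln(325/315) + (0.086 + 0.14²/2)·0.6667] / 0.1143 = [0.0313 + 0.0639] / 0.1143 = 0.8321 ≈ 0.83
d₂ = d₁ − σ√T = 0.8321 − 0.1143 = 0.7178 ≈ 0.72
exp(−rT) = exp(−0.086·0.6667) = 0.9443
N(−d₂) = N(-0.72) = 0.2358;  N(−d₁) = N(-0.83) = 0.2033
P = 315·0.9443·0.2358 − 325·0.2033 = 70.1398 − 66.0725 = 4.0673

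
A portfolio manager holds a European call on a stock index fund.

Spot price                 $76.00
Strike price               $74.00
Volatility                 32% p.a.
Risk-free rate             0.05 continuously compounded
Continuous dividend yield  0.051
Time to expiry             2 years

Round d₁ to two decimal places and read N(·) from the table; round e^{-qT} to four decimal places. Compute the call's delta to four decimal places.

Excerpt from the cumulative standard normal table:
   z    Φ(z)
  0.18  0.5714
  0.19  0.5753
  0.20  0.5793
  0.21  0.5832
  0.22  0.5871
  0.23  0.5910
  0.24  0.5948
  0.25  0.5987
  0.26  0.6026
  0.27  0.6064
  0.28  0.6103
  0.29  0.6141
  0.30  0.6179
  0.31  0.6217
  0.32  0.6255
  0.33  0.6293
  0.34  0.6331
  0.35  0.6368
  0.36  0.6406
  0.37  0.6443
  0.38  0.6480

σ√T = 0.32 × 1.4142 = 0.4525
d₁ = [ln(76/74) + (0.05 − 0.051 + 0.32²/2)·2] / 0.4525 = [0.0267 + 0.1004] / 0.4525 = 0.2808 ⇒ 0.28
N(d₁) = N(0.28) = 0.6103
Δ_call = e^(−qT)·N(d₁) = 0.9030·0.6103 = 0.5511

0.5511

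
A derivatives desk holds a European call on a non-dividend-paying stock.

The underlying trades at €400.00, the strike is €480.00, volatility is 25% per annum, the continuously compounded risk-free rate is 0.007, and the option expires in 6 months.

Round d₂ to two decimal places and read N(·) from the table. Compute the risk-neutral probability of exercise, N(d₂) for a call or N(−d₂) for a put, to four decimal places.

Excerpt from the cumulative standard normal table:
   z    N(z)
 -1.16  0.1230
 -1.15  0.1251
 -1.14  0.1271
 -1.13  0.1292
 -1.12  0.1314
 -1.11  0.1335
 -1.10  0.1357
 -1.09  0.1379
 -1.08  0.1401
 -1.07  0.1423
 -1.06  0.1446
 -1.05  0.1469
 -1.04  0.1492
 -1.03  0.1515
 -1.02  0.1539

σ√T = 0.25 × 0.7071 = 0.1768
d₁ = [ln(400/480) + (0.007 + ½·0.25²)·0.5] / (σ√T) = (-0.1823 + 0.0191) / 0.1768 = -0.9232 which rounds to -0.92
d₂ = -0.9232 − 0.1768 = -1.1000 which rounds to -1.10
Pr(exercise) under Q = N(d₂) = 0.1357

0.1357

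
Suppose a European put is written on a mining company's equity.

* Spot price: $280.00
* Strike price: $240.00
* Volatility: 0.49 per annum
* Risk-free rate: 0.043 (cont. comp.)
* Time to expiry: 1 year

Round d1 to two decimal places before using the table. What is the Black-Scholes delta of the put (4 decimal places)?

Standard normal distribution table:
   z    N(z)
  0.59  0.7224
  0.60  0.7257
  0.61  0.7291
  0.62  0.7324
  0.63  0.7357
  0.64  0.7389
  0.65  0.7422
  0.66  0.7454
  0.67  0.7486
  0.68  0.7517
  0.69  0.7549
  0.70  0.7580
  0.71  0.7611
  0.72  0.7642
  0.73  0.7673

-0.2578

T = 1;  σ√T = 0.4900
d₁ = [ln(280/240) + (0.043 + 0.49²/2)·1] / 0.4900 = [0.1542 + 0.1630] / 0.4900 = 0.6473 → 0.65
N(d₁) = N(0.65) = 0.7422
Δ_put = N(d₁) − 1 = 0.7422 − 1 = -0.2578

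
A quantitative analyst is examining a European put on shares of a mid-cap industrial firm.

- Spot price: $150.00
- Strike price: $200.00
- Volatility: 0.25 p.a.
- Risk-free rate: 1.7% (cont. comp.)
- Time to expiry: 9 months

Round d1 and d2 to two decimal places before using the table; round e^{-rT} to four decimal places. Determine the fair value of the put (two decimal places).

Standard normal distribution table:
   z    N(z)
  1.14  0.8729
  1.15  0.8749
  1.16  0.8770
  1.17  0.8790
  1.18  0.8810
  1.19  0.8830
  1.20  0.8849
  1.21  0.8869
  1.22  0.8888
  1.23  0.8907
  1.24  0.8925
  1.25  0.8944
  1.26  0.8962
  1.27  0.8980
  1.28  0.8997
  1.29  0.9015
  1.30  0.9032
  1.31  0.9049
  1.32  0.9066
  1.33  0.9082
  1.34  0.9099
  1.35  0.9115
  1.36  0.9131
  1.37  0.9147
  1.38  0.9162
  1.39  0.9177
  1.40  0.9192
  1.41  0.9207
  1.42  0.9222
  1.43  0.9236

$49.36

σ√T = 0.25·√0.75 = 0.2165
d₁ = [ln(150/200) + (0.017 + 0.25²/2)·0.75] / 0.2165 = [-0.2877 + 0.0362] / 0.2165 = -1.1616 → -1.16
d₂ = d₁ − σ√T = -1.1616 − 0.2165 = -1.3781 → -1.38
exp(−rT) = exp(−0.017·0.75) = 0.9873
N(−d₂) = N(1.38) = 0.9162;  N(−d₁) = N(1.16) = 0.8770
P = 200·0.9873·0.9162 − 150·0.8770 = 180.9129 − 131.5500 = 49.3629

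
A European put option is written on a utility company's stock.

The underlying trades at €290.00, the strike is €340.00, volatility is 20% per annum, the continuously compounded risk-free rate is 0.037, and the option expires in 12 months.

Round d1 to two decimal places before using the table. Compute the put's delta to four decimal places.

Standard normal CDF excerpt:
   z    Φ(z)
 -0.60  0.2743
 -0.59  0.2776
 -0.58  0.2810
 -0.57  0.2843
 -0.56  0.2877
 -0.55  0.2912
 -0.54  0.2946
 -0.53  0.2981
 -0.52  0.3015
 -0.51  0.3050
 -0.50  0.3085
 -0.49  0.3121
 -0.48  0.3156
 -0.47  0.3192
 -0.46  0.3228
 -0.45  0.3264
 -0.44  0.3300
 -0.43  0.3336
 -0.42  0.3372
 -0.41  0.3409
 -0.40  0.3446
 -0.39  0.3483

σ√T = 0.2 × 1.0000 = 0.2000
d₁ = [ln(290/340) + (0.037 + ½·0.2²)·1] / (σ√T) = (-0.1591 + 0.0570) / 0.2000 = -0.5103 ⇒ -0.51
N(d₁) = N(-0.51) = 0.3050
Δ_put = N(d₁) − 1 = 0.3050 − 1 = -0.6950

-0.6950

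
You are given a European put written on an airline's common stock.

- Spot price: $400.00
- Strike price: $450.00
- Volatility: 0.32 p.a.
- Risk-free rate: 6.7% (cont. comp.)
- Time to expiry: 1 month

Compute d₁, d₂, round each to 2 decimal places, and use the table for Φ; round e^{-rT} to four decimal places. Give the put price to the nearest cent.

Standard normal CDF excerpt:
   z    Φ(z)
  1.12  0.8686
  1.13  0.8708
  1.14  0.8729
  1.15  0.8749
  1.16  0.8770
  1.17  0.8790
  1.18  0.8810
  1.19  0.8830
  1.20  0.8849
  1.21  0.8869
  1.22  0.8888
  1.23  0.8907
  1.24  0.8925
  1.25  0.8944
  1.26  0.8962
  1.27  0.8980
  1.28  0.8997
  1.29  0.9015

$49.43

σ√T = 0.32 × 0.2887 = 0.0924
d₁ = [ln(400/450) + (0.067 + 0.32²/2)·0.08333] / 0.0924 = [-0.1178 + 0.0098] / 0.0924 = -1.1684 ⇒ -1.17
d₂ = d₁ − σ√T = -1.1684 − 0.0924 = -1.2608 ⇒ -1.26
e^(−rT) = e^(−0.067·0.08333) = 0.9944
N(−d₂) = N(1.26) = 0.8962;  N(−d₁) = N(1.17) = 0.8790
P = 450·0.9944·0.8962 − 400·0.8790 = 401.0316 − 351.6000 = 49.4316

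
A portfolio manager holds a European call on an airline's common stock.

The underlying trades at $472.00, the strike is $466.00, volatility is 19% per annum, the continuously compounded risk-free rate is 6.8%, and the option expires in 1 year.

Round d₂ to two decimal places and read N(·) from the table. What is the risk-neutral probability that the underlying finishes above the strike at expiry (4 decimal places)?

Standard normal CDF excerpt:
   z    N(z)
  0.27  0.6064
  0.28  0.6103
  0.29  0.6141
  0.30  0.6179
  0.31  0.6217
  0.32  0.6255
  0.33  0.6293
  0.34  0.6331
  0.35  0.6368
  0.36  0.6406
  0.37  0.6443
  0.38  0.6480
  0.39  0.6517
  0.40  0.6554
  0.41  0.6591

0.6293

σ√T = 0.19·√1 = 0.1900
d₁ = [ln(472/466) + (0.068 + 0.19²/2)·1] / 0.1900 = [0.0128 + 0.0861] / 0.1900 = 0.5202 ≈ 0.52
d₂ = d₁ − σ√T = 0.5202 − 0.1900 = 0.3302 ≈ 0.33
Pr(exercise) under Q = N(d₂) = 0.6293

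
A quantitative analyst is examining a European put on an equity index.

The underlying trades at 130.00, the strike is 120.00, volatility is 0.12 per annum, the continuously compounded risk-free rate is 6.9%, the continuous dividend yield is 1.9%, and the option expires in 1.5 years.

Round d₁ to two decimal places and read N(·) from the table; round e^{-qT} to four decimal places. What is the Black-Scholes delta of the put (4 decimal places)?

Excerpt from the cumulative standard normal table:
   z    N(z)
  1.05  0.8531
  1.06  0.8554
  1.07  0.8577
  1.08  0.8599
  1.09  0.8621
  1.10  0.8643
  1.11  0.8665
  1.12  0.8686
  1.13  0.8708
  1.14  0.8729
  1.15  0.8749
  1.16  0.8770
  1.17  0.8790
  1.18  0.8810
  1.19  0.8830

σ√T = 0.12 × 1.2247 = 0.1470
d₁ = [ln(130/120) + (0.069 − 0.019 + 0.12²/2)·1.5] / 0.1470 = [0.0800 + 0.0858] / 0.1470 = 1.1284 ⇒ 1.13
N(d₁) = N(1.13) = 0.8708
Δ_put = e^(−qT)·(N(d₁) − 1) = 0.9719·(0.8708 − 1) = -0.1256

-0.1256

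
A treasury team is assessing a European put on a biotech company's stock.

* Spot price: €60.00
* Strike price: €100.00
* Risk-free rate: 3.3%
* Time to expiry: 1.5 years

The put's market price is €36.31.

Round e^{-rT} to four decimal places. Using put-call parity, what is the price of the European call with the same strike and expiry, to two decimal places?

e^(−rT) = e^(−0.033·1.5) = 0.9517
Put-call parity: C − P = S − K·e^(−rT) = 60 − 100·0.9517 = 60 − 95.1700 = -35.1700
C = P + (C − P) = 36.31 + (-35.1700) = 1.1400

€1.14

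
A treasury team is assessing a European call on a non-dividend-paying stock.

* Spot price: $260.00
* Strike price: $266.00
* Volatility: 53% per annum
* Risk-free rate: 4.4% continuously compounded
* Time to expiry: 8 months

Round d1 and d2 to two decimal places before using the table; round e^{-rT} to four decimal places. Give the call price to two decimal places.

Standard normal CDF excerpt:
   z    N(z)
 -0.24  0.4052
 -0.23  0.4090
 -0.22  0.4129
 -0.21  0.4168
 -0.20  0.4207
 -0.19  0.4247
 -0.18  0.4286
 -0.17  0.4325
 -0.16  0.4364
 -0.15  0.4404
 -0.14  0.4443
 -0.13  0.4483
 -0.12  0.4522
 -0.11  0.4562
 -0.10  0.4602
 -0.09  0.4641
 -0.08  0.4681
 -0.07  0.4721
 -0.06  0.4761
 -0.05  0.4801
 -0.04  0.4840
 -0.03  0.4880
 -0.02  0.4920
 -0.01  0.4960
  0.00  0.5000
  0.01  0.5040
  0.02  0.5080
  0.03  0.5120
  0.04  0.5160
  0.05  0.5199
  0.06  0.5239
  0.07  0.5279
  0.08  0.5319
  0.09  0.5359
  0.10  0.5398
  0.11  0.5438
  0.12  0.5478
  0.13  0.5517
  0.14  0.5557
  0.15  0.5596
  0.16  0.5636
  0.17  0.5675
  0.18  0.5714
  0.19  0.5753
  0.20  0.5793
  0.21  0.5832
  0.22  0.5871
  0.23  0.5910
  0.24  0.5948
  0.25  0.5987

T = 0.6667;  σ√T = 0.4327
ln(S/K) + (r + σ²/2)T = ln(260/266) + (0.044 + 0.53²/2)·0.6667 = -0.0228 + 0.1230 = 0.1002
d₁ = 0.1002 / 0.4327 = 0.2314 ⇒ 0.23
d₂ = d₁ − σ√T = 0.2314 − 0.4327 = -0.2013 ⇒ -0.20
e^(−rT) = e^(−0.044·0.6667) = 0.9711
N(d₁) = N(0.23) = 0.5910;  N(d₂) = N(-0.20) = 0.4207
C = 260·0.5910 − 266·0.9711·0.4207 = 153.6600 − 108.6721 = 44.9879

$44.99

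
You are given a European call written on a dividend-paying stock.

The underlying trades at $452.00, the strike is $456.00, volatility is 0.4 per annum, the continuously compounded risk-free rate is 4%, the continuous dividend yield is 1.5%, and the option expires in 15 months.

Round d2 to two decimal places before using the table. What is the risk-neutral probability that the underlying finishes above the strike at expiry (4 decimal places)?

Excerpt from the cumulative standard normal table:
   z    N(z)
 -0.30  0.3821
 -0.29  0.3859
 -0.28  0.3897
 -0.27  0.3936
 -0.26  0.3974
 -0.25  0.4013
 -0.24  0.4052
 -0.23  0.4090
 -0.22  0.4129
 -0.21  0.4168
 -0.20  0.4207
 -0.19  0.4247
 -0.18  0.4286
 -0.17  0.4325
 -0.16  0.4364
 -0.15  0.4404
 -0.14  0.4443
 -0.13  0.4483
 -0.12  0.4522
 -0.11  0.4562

0.4325

σ√T = 0.4·√1.25 = 0.4472
d₁ = [ln(452/456) + (0.04 − 0.015 + 0.4²/2)·1.25] / 0.4472 = [-0.0088 + 0.1313] / 0.4472 = 0.2738 → 0.27
d₂ = d₁ − σ√T = 0.2738 − 0.4472 = -0.1734 → -0.17
Pr(exercise) under Q = N(d₂) = 0.4325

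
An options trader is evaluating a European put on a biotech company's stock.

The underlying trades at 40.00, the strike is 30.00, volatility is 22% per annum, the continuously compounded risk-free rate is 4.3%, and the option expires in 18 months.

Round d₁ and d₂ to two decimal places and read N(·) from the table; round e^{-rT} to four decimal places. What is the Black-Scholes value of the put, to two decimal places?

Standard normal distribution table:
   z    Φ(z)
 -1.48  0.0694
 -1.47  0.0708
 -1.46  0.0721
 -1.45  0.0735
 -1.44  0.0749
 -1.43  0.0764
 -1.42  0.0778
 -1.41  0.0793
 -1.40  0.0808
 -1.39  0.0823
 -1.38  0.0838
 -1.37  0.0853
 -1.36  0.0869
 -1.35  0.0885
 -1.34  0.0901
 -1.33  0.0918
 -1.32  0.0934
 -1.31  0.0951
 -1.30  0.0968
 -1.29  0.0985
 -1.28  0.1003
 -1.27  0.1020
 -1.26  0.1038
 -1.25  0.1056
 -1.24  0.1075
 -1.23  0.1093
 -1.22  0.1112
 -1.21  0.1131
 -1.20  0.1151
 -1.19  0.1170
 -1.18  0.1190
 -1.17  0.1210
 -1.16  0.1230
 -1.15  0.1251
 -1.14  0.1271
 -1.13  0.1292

σ√T = 0.22 × 1.2247 = 0.2694
d₁ = [ln(40/30) + (0.043 + 0.22²/2)·1.5] / 0.2694 = [0.2877 + 0.1008] / 0.2694 = 1.4418 → 1.44
d₂ = d₁ − σ√T = 1.4418 − 0.2694 = 1.1723 → 1.17
e^(−rT) = e^(−0.043·1.5) = 0.9375
N(−d₂) = N(-1.17) = 0.1210;  N(−d₁) = N(-1.44) = 0.0749
P = 30·0.9375·0.1210 − 40·0.0749 = 3.4031 − 2.9960 = 0.4071

0.41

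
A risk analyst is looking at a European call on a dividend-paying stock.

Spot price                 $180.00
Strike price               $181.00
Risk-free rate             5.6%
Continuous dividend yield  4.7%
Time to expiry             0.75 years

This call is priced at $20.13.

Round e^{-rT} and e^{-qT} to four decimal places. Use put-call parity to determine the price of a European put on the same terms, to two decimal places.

e^(−qT) = e^(−0.047·0.75) = 0.9654;  e^(−rT) = e^(−0.056·0.75) = 0.9589
Put-call parity: C − P = S·e^(−qT) − K·e^(−rT) = 180·0.9654 − 181·0.9589 = 173.7720 − 173.5609 = 0.2111
P = C − (C − P) = 20.13 − (0.2111) = 19.9189

$19.92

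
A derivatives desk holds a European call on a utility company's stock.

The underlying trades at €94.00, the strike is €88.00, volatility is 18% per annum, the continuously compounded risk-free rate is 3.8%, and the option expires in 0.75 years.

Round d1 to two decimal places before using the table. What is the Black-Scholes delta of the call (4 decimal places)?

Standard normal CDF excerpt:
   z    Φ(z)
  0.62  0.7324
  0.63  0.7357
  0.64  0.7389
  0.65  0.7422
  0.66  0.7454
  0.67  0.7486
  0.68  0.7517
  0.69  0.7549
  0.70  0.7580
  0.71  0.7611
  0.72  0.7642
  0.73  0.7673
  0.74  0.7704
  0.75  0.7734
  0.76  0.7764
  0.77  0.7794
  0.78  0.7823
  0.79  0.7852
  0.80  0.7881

σ√T = 0.18·√0.75 = 0.1559
d₁ = [ln(94/88) + (0.038 + 0.18²/2)·0.75] / 0.1559 = [0.0660 + 0.0406] / 0.1559 = 0.6839 ⇒ 0.68
N(d₁) = N(0.68) = 0.7517
Δ_call = N(d₁) = 0.7517

0.7517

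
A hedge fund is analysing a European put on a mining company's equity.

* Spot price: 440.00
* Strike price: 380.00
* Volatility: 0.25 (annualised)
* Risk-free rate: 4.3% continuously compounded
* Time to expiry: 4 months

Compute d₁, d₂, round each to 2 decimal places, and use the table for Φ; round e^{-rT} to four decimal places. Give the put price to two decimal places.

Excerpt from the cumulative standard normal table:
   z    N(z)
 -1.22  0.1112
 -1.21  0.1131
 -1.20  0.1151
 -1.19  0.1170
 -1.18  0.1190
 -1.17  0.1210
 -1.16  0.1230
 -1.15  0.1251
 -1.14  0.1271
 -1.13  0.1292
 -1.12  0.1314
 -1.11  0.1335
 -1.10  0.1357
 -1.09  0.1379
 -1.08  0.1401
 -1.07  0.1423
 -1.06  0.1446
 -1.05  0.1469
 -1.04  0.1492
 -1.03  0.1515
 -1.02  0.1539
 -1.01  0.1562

4.41

T = 0.3333;  σ√T = 0.1443
d₁ = [ln(440/380) + (0.043 + 0.25²/2)·0.3333] / 0.1443 = [0.1466 + 0.0247] / 0.1443 = 1.1872 which rounds to 1.19
d₂ = d₁ − σ√T = 1.1872 − 0.1443 = 1.0428 which rounds to 1.04
exp(−rT) = exp(−0.043·0.3333) = 0.9858
N(−d₂) = N(-1.04) = 0.1492;  N(−d₁) = N(-1.19) = 0.1170
P = 380·0.9858·0.1492 − 440·0.1170 = 55.8909 − 51.4800 = 4.4109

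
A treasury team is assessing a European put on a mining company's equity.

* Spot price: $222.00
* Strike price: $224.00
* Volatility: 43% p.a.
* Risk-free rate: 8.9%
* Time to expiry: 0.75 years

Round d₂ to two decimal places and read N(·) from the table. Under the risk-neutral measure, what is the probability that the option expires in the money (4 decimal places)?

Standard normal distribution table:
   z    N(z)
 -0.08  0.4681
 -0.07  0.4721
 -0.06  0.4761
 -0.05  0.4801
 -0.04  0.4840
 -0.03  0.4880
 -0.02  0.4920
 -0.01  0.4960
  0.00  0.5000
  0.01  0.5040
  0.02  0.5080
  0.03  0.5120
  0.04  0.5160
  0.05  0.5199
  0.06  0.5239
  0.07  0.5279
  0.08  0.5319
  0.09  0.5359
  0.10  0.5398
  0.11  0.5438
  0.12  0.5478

T = 0.75;  σ√T = 0.3724
d₁ = [ln(222/224) + (0.089 + 0.43²/2)·0.75] / 0.3724 = [-0.0090 + 0.1361] / 0.3724 = 0.3414 → 0.34
d₂ = d₁ − σ√T = 0.3414 − 0.3724 = -0.0310 → -0.03
Risk-neutral Pr[S_T < K] = N(−d₂) = N(0.03) = 0.5120

0.5120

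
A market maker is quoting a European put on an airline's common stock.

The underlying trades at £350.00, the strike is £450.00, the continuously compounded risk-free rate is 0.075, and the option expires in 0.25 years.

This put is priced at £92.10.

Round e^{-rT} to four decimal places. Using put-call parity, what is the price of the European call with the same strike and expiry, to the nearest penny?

£0.47

e^(−rT) = e^(−0.075·0.25) = 0.9814
Put-call parity: C − P = S − K·e^(−rT) = 350 − 450·0.9814 = 350 − 441.6300 = -91.6300
C = P + (C − P) = 92.10 + (-91.6300) = 0.4700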